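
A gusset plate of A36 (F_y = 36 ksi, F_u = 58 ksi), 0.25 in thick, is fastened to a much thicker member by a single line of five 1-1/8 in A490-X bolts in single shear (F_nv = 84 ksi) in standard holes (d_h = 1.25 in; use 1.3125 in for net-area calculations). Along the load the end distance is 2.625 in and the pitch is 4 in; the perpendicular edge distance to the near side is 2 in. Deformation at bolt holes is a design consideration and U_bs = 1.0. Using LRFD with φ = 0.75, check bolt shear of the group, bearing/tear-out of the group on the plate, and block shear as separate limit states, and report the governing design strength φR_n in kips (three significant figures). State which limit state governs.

90 kips (block shear governs)

Bolt shear: A_b = π·1.125²/4 = 0.994 in²; R_n = 84 × 0.994 × 5 × 1 = 417.5 kips → 0.75 × 417.5 = 313 kips.
Bearing: edge l_c = 2, r_n = 34.8 kips; interior l_c = 2.75, r_n = 39.15 kips; R_n = 34.8 + 4·39.15 = 191.4 kips → 144 kips.
Block shear: A_gv = 4.656, A_nv = 3.18, A_nt = 0.3359 in²; R_n = min(0.6F_uA_nv, 0.6F_yA_gv) + U_bs·F_u·A_nt = 120.1 kips → 90 kips.
Block shear governs: 90 kips.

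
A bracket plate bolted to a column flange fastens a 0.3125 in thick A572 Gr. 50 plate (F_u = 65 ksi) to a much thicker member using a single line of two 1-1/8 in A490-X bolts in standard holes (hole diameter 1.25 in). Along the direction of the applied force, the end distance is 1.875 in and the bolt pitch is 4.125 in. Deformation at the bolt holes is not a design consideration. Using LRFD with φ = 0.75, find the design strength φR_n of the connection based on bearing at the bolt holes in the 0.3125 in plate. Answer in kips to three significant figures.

Per bolt r_n = 1.5 l_c t F_u ≤ 3.0 d t F_u; upper limit = 3.0 × 1.125 × 0.3125 × 65 = 68.55 kips.
Edge bolt: l_c = 1.875 − 1.25/2 = 1.25 in → 1.5 × 1.25 × 0.3125 × 65 = 38.09 → r_n = 38.09 kips.
Interior bolts: l_c = 4.125 − 1.25 = 2.875 in → 1.5 × 2.875 × 0.3125 × 65 = 87.6 → r_n = 68.55 kips.
R_n = 1 × 38.09 + 1 × 68.55 = 106.6 kips.
Design strength φR_n = 0.75 × 106.6 = 80 kips.

80 kips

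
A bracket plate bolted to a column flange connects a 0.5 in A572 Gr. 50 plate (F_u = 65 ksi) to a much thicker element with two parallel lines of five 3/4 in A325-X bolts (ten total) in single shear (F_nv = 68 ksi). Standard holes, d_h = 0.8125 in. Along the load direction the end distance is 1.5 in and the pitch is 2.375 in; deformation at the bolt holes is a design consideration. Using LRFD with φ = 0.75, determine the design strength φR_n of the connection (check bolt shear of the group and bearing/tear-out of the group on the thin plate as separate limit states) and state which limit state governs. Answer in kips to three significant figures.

225 kips (bolt shear governs)

Bolt shear: A_b = π·0.75²/4 = 0.4418 in²; R_n = 68 × 0.4418 × 10 × 1 = 300.4 kips → 0.75 × 300.4 = 225 kips.
Bearing (1.2 l_c t F_u ≤ 2.4 d t F_u): upper limit = 2.4·0.75·0.5·65 = 58.5 kips.
  Edge l_c = 1.5 − 0.8125/2 = 1.094 → r_n = 42.66 kips; interior l_c = 2.375 − 0.8125 = 1.562 → r_n = 58.5 kips.
  R_n,bearing = 2·42.66 + 8·58.5 = 553.3 kips → 0.75 × 553.3 = 415 kips.
Bolt shear governs: 225 kips.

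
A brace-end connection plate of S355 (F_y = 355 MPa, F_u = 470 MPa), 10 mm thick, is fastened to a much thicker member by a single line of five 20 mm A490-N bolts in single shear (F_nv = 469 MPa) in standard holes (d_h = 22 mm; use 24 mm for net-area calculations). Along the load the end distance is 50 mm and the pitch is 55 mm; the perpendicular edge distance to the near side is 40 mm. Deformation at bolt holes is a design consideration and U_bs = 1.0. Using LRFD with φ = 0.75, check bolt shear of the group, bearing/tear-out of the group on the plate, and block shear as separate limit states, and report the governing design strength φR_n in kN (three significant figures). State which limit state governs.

Bolt shear: A_b = π·20²/4 = 314.2 mm²; R_n = 469 × 314.2 × 5 × 1 / 1000 = 736.7 kN → 0.75 × 736.7 = 553 kN.
Bearing: edge l_c = 39, r_n = 220 kN; interior l_c = 33, r_n = 186.1 kN; R_n = 220 + 4·186.1 = 964.4 kN → 723 kN.
Block shear: A_gv = 2700, A_nv = 1620, A_nt = 280 mm²; R_n = min(0.6F_uA_nv, 0.6F_yA_gv) + U_bs·F_u·A_nt = 588.4 kN → 441 kN.
Block shear governs: 441 kN.

441 kN (block shear governs)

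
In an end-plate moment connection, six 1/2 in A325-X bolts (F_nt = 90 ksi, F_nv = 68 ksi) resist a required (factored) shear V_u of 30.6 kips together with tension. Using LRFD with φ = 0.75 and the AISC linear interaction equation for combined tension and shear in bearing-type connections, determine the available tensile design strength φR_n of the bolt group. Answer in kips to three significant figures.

62.9 kips

A_b = π·0.5²/4 = 0.1963 in²; f_rv = 30.6 / (6 × 0.1963) = 25.97 ksi.
F'_nt = 1.3 F_nt − (F_nt / φF_nv) f_rv = 1.3·90 − (90/(0.75·68))·25.97 = 71.16 ksi, capped at F_nt → F'_nt = 71.16 ksi.
R_n = F'_nt · A_b · n = 71.16 × 0.1963 × 6 = 83.84 kips.
Design strength φR_n = 0.75 × 83.84 = 62.9 kips.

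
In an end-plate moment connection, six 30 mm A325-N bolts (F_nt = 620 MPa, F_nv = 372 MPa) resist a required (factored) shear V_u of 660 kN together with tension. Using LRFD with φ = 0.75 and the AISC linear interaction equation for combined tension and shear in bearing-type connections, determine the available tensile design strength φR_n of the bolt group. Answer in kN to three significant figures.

1460 kN

A_b = π·30²/4 = 706.9 mm²; f_rv = 660 × 1000 / (6 × 706.9) = 155.6 MPa.
F'_nt = 1.3 F_nt − (F_nt / φF_nv) f_rv = 1.3·620 − (620/(0.75·372))·155.6 = 460.2 MPa, capped at F_nt → F'_nt = 460.2 MPa.
R_n = F'_nt · A_b · n = 460.2 × 706.9 × 6 / 1000 = 1952 kN.
Design strength φR_n = 0.75 × 1952 = 1460 kN.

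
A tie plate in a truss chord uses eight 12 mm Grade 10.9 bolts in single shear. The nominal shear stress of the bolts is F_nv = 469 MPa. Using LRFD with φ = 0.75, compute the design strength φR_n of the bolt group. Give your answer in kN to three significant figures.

318 kN

A_b = π × 12² / 4 = 113.1 mm².
R_n = F_nv · A_b · n · n_s = 469 × 113.1 × 8 × 1 / 1000 = 424.3 kN.
Design strength φR_n = 0.75 × 424.3 = 318 kN.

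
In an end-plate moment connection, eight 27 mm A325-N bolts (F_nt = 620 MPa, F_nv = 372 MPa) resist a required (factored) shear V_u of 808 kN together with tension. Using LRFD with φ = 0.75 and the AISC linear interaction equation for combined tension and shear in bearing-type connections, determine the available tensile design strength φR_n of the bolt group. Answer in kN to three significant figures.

1420 kN

A_b = π·27²/4 = 572.6 mm²; f_rv = 808 × 1000 / (8 × 572.6) = 176.4 MPa.
F'_nt = 1.3 F_nt − (F_nt / φF_nv) f_rv = 1.3·620 − (620/(0.75·372))·176.4 = 414 MPa, capped at F_nt → F'_nt = 414 MPa.
R_n = F'_nt · A_b · n = 414 × 572.6 × 8 / 1000 = 1896 kN.
Design strength φR_n = 0.75 × 1896 = 1420 kN.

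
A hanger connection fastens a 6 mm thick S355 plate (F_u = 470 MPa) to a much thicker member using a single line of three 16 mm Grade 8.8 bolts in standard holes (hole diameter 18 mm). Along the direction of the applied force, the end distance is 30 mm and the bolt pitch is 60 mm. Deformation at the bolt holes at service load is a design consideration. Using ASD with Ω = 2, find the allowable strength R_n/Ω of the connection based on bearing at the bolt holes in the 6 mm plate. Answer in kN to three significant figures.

Per bolt r_n = 1.2 l_c t F_u ≤ 2.4 d t F_u; upper limit = 2.4 × 16 × 6 × 470 / 1000 = 108.3 kN.
Edge bolt: l_c = 30 − 18/2 = 21 mm → 1.2 × 21 × 6 × 470 / 1000 = 71.06 → r_n = 71.06 kN.
Interior bolts: l_c = 60 − 18 = 42 mm → 1.2 × 42 × 6 × 470 / 1000 = 142.1 → r_n = 108.3 kN.
R_n = 1 × 71.06 + 2 × 108.3 = 287.6 kN.
Allowable strength R_n/Ω = 287.6 / 2 = 144 kN.

144 kN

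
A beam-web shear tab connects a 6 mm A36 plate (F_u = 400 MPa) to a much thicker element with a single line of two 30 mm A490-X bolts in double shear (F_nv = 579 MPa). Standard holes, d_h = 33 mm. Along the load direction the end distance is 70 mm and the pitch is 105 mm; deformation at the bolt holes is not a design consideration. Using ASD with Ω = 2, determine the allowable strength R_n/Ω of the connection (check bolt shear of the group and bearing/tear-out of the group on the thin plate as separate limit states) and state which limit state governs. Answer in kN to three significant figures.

204 kN (bearing governs)

Bolt shear: A_b = π·30²/4 = 706.9 mm²; R_n = 579 × 706.9 × 2 × 2 / 1000 = 1637 kN → 1637 / 2 = 819 kN.
Bearing (1.5 l_c t F_u ≤ 3.0 d t F_u): upper limit = 3.0·30·6·400 / 1000 = 216 kN.
  Edge l_c = 70 − 33/2 = 53.5 → r_n = 192.6 kN; interior l_c = 105 − 33 = 72 → r_n = 216 kN.
  R_n,bearing = 1·192.6 + 1·216 = 408.6 kN → 408.6 / 2 = 204 kN.
Bearing governs: 204 kN.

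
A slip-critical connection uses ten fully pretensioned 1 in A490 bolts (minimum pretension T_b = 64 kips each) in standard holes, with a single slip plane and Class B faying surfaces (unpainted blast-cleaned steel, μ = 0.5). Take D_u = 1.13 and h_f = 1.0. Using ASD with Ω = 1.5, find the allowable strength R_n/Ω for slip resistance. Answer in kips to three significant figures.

R_n = μ · D_u · h_f · T_b · n_s · n_b = 0.5 × 1.13 × 1.0 × 64 × 1 × 10 = 361.6 kips.
Allowable strength R_n/Ω = 361.6 / 1.5 = 241 kips.

241 kips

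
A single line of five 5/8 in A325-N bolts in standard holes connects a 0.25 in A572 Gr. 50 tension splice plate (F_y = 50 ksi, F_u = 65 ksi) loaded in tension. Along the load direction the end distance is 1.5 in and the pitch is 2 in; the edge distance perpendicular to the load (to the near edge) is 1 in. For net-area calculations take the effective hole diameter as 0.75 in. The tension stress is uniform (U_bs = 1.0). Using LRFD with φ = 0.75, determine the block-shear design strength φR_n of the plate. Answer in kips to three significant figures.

Shear plane L_v = 1.5 + 4·2 = 9.5 in; A_gv = 9.5 × 0.25 = 2.375 in².
A_nv = (9.5 − 4.5·0.75) × 0.25 = 1.531 in².
A_nt = (1 − 0.5·0.75) × 0.25 = 0.1562 in².
0.6 F_u A_nv = 59.72 kips; 0.6 F_y A_gv = 71.25 kips → shear rupture governs the shear term.
R_n = 59.72 + 1.0 × 65 × 0.1562 = 69.88 kips.
Design strength φR_n = 0.75 × 69.88 = 52.4 kips.

52.4 kips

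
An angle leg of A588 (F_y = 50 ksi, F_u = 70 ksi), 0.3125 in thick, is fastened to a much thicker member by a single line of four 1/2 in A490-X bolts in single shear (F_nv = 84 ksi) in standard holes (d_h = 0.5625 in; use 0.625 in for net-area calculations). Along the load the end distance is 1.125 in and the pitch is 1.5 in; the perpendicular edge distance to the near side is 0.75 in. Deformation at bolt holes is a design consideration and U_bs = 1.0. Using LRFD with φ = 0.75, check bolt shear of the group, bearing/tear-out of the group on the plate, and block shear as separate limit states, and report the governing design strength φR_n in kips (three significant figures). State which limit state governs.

41 kips (block shear governs)

Bolt shear: A_b = π·0.5²/4 = 0.1963 in²; R_n = 84 × 0.1963 × 4 × 1 = 65.97 kips → 0.75 × 65.97 = 49.5 kips.
Bearing: edge l_c = 0.8438, r_n = 22.15 kips; interior l_c = 0.9375, r_n = 24.61 kips; R_n = 22.15 + 3·24.61 = 95.98 kips → 72 kips.
Block shear: A_gv = 1.758, A_nv = 1.074, A_nt = 0.1367 in²; R_n = min(0.6F_uA_nv, 0.6F_yA_gv) + U_bs·F_u·A_nt = 54.69 kips → 41 kips.
Block shear governs: 41 kips.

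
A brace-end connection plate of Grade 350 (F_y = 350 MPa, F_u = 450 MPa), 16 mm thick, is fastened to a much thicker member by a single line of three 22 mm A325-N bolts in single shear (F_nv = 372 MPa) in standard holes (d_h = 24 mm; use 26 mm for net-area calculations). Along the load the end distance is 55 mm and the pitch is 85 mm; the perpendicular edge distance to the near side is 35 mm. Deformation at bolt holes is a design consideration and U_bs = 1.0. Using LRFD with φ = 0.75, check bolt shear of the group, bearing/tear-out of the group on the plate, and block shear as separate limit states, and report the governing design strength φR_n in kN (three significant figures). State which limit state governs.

Bolt shear: A_b = π·22²/4 = 380.1 mm²; R_n = 372 × 380.1 × 3 × 1 / 1000 = 424.2 kN → 0.75 × 424.2 = 318 kN.
Bearing: edge l_c = 43, r_n = 371.5 kN; interior l_c = 61, r_n = 380.2 kN; R_n = 371.5 + 2·380.2 = 1132 kN → 849 kN.
Block shear: A_gv = 3600, A_nv = 2560, A_nt = 352 mm²; R_n = min(0.6F_uA_nv, 0.6F_yA_gv) + U_bs·F_u·A_nt = 849.6 kN → 637 kN.
Bolt shear governs: 318 kN.

318 kN (bolt shear governs)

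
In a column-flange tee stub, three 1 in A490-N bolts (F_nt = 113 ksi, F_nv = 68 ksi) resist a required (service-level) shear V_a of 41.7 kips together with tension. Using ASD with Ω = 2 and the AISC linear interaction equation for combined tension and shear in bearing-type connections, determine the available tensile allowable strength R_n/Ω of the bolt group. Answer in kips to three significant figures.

104 kips

A_b = π·1²/4 = 0.7854 in²; f_rv = 41.7 / (3 × 0.7854) = 17.7 ksi.
F'_nt = 1.3 F_nt − (Ω F_nt / F_nv) f_rv = 1.3·113 − (2·113/68)·17.7 = 88.08 ksi, capped at F_nt → F'_nt = 88.08 ksi.
R_n = F'_nt · A_b · n = 88.08 × 0.7854 × 3 = 207.5 kips.
Allowable strength R_n/Ω = 207.5 / 2 = 104 kips.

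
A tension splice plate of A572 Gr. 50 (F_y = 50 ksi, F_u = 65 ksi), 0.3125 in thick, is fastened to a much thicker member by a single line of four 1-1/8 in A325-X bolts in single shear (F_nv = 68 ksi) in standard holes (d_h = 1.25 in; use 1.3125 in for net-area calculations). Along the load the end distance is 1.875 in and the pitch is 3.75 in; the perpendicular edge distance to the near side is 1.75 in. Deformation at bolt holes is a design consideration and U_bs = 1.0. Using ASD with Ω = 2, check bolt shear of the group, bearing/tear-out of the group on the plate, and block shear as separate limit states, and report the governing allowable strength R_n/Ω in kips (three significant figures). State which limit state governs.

Bolt shear: A_b = π·1.125²/4 = 0.994 in²; R_n = 68 × 0.994 × 4 × 1 = 270.4 kips → 270.4 / 2 = 135 kips.
Bearing: edge l_c = 1.25, r_n = 30.47 kips; interior l_c = 2.5, r_n = 54.84 kips; R_n = 30.47 + 3·54.84 = 195 kips → 97.5 kips.
Block shear: A_gv = 4.102, A_nv = 2.666, A_nt = 0.3418 in²; R_n = min(0.6F_uA_nv, 0.6F_yA_gv) + U_bs·F_u·A_nt = 126.2 kips → 63.1 kips.
Block shear governs: 63.1 kips.

63.1 kips (block shear governs)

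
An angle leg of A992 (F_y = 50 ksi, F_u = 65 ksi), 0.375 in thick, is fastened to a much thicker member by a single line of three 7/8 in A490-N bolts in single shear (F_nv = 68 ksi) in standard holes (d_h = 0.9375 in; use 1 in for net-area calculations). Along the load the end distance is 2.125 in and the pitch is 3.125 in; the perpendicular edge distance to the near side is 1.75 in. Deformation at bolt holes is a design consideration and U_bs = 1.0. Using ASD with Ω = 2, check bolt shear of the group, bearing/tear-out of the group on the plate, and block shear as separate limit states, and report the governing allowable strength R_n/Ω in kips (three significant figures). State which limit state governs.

58.2 kips (block shear governs)

Bolt shear: A_b = π·0.875²/4 = 0.6013 in²; R_n = 68 × 0.6013 × 3 × 1 = 122.7 kips → 122.7 / 2 = 61.3 kips.
Bearing: edge l_c = 1.656, r_n = 48.45 kips; interior l_c = 2.188, r_n = 51.19 kips; R_n = 48.45 + 2·51.19 = 150.8 kips → 75.4 kips.
Block shear: A_gv = 3.141, A_nv = 2.203, A_nt = 0.4688 in²; R_n = min(0.6F_uA_nv, 0.6F_yA_gv) + U_bs·F_u·A_nt = 116.4 kips → 58.2 kips.
Block shear governs: 58.2 kips.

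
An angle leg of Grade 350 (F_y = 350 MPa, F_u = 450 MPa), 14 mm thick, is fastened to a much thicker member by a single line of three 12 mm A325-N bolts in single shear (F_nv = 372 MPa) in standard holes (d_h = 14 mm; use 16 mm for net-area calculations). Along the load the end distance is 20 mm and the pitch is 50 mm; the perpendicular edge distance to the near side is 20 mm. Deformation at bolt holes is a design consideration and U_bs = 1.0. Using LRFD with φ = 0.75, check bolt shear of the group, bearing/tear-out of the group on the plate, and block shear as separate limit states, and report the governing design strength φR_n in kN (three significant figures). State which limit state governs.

94.7 kN (bolt shear governs)

Bolt shear: A_b = π·12²/4 = 113.1 mm²; R_n = 372 × 113.1 × 3 × 1 / 1000 = 126.2 kN → 0.75 × 126.2 = 94.7 kN.
Bearing: edge l_c = 13, r_n = 98.28 kN; interior l_c = 36, r_n = 181.4 kN; R_n = 98.28 + 2·181.4 = 461.2 kN → 346 kN.
Block shear: A_gv = 1680, A_nv = 1120, A_nt = 168 mm²; R_n = min(0.6F_uA_nv, 0.6F_yA_gv) + U_bs·F_u·A_nt = 378 kN → 284 kN.
Bolt shear governs: 94.7 kN.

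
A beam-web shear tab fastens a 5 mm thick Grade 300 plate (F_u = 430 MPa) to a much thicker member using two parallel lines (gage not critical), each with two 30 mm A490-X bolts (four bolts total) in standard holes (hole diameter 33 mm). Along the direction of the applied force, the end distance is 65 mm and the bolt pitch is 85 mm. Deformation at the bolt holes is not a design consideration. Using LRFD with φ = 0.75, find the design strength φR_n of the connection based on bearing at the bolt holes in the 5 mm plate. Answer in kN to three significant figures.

486 kN

Per bolt r_n = 1.5 l_c t F_u ≤ 3.0 d t F_u; upper limit = 3.0 × 30 × 5 × 430 / 1000 = 193.5 kN.
Edge bolt: l_c = 65 − 33/2 = 48.5 mm → 1.5 × 48.5 × 5 × 430 / 1000 = 156.4 → r_n = 156.4 kN.
Interior bolts: l_c = 85 − 33 = 52 mm → 1.5 × 52 × 5 × 430 / 1000 = 167.7 → r_n = 167.7 kN.
R_n = 2 × 156.4 + 2 × 167.7 = 648.2 kN.
Design strength φR_n = 0.75 × 648.2 = 486 kN.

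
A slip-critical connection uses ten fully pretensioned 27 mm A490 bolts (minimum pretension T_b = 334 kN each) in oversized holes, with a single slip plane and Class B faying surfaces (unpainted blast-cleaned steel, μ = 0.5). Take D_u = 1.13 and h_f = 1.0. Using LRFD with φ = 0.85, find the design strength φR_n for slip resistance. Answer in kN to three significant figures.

1600 kN

R_n = μ · D_u · h_f · T_b · n_s · n_b = 0.5 × 1.13 × 1.0 × 334 × 1 × 10 = 1887 kN.
Design strength φR_n = 0.85 × 1887 = 1600 kN.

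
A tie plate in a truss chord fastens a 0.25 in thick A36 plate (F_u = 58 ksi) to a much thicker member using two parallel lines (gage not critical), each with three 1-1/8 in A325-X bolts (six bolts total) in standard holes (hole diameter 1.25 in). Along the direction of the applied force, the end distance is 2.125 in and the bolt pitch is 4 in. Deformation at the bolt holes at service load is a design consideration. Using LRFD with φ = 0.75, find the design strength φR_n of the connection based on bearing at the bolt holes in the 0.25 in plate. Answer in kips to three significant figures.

Per bolt r_n = 1.2 l_c t F_u ≤ 2.4 d t F_u; upper limit = 2.4 × 1.125 × 0.25 × 58 = 39.15 kips.
Edge bolt: l_c = 2.125 − 1.25/2 = 1.5 in → 1.2 × 1.5 × 0.25 × 58 = 26.1 → r_n = 26.1 kips.
Interior bolts: l_c = 4 − 1.25 = 2.75 in → 1.2 × 2.75 × 0.25 × 58 = 47.85 → r_n = 39.15 kips.
R_n = 2 × 26.1 + 4 × 39.15 = 208.8 kips.
Design strength φR_n = 0.75 × 208.8 = 157 kips.

157 kips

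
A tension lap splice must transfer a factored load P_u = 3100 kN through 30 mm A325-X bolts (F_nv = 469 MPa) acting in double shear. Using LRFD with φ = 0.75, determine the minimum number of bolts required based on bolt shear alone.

7 bolts

A_b = π·30²/4 = 706.9 mm².
Per-bolt design strength φR_n = 0.75 × 469 × 706.9 × 2 / 1000 = 497.3 kN.
n ≥ 3100 / 497.3 = 6.234 → use 7 bolts.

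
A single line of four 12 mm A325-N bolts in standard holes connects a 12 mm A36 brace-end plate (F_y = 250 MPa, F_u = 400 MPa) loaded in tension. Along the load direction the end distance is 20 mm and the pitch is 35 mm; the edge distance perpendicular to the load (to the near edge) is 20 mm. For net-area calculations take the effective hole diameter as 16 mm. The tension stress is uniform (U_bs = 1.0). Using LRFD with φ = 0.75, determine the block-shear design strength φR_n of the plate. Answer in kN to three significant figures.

Shear plane L_v = 20 + 3·35 = 125 mm; A_gv = 125 × 12 = 1500 mm².
A_nv = (125 − 3.5·16) × 12 = 828 mm².
A_nt = (20 − 0.5·16) × 12 = 144 mm².
0.6 F_u A_nv = 198.7 kN; 0.6 F_y A_gv = 225 kN → shear rupture governs the shear term.
R_n = 198.7 + 1.0 × 400 × 144 / 1000 = 256.3 kN.
Design strength φR_n = 0.75 × 256.3 = 192 kN.

192 kN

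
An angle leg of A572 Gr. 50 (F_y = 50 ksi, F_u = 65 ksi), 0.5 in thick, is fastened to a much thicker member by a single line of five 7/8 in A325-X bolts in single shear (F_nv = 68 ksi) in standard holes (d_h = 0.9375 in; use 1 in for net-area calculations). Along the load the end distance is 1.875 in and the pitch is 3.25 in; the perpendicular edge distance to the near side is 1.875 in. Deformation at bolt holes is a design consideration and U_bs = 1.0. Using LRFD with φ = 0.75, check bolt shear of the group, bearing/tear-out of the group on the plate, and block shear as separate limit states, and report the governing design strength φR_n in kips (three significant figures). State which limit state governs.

153 kips (bolt shear governs)

Bolt shear: A_b = π·0.875²/4 = 0.6013 in²; R_n = 68 × 0.6013 × 5 × 1 = 204.4 kips → 0.75 × 204.4 = 153 kips.
Bearing: edge l_c = 1.406, r_n = 54.84 kips; interior l_c = 2.312, r_n = 68.25 kips; R_n = 54.84 + 4·68.25 = 327.8 kips → 246 kips.
Block shear: A_gv = 7.438, A_nv = 5.188, A_nt = 0.6875 in²; R_n = min(0.6F_uA_nv, 0.6F_yA_gv) + U_bs·F_u·A_nt = 247 kips → 185 kips.
Bolt shear governs: 153 kips.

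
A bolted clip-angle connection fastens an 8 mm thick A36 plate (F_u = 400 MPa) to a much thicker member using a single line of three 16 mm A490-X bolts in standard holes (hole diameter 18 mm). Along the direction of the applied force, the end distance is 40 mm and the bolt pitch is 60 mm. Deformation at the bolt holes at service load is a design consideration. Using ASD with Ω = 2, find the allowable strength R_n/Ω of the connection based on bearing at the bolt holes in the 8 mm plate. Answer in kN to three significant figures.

182 kN

Per bolt r_n = 1.2 l_c t F_u ≤ 2.4 d t F_u; upper limit = 2.4 × 16 × 8 × 400 / 1000 = 122.9 kN.
Edge bolt: l_c = 40 − 18/2 = 31 mm → 1.2 × 31 × 8 × 400 / 1000 = 119 → r_n = 119 kN.
Interior bolts: l_c = 60 − 18 = 42 mm → 1.2 × 42 × 8 × 400 / 1000 = 161.3 → r_n = 122.9 kN.
R_n = 1 × 119 + 2 × 122.9 = 364.8 kN.
Allowable strength R_n/Ω = 364.8 / 2 = 182 kN.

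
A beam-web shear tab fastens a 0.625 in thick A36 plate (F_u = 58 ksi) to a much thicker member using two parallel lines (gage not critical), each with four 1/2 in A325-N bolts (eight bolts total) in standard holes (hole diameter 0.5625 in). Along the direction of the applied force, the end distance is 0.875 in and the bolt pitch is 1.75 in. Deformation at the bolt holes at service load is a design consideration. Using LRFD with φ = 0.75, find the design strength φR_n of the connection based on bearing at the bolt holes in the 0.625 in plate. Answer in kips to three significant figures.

Per bolt r_n = 1.2 l_c t F_u ≤ 2.4 d t F_u; upper limit = 2.4 × 0.5 × 0.625 × 58 = 43.5 kips.
Edge bolt: l_c = 0.875 − 0.5625/2 = 0.5938 in → 1.2 × 0.5938 × 0.625 × 58 = 25.83 → r_n = 25.83 kips.
Interior bolts: l_c = 1.75 − 0.5625 = 1.188 in → 1.2 × 1.188 × 0.625 × 58 = 51.66 → r_n = 43.5 kips.
R_n = 2 × 25.83 + 6 × 43.5 = 312.7 kips.
Design strength φR_n = 0.75 × 312.7 = 234 kips.

234 kips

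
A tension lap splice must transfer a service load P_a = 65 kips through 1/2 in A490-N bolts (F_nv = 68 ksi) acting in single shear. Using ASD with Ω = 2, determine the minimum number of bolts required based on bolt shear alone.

A_b = π·0.5²/4 = 0.1963 in².
Per-bolt allowable strength R_n/Ω = 68 × 0.1963 × 1 / 2 = 6.676 kips.
n ≥ 65 / 6.676 = 9.737 → use 10 bolts.

10 bolts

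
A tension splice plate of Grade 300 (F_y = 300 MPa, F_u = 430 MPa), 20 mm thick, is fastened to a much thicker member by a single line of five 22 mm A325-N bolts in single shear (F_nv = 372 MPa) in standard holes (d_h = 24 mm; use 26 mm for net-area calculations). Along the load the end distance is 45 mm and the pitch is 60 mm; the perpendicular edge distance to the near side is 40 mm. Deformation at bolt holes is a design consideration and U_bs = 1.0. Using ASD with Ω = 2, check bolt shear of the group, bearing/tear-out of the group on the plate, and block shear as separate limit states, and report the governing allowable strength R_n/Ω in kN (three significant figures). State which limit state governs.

354 kN (bolt shear governs)

Bolt shear: A_b = π·22²/4 = 380.1 mm²; R_n = 372 × 380.1 × 5 × 1 / 1000 = 707 kN → 707 / 2 = 354 kN.
Bearing: edge l_c = 33, r_n = 340.6 kN; interior l_c = 36, r_n = 371.5 kN; R_n = 340.6 + 4·371.5 = 1827 kN → 913 kN.
Block shear: A_gv = 5700, A_nv = 3360, A_nt = 540 mm²; R_n = min(0.6F_uA_nv, 0.6F_yA_gv) + U_bs·F_u·A_nt = 1099 kN → 550 kN.
Bolt shear governs: 354 kN.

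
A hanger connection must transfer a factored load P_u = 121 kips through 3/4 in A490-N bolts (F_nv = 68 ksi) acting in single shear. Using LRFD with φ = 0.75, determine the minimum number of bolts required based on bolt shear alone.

6 bolts

A_b = π·0.75²/4 = 0.4418 in².
Per-bolt design strength φR_n = 0.75 × 68 × 0.4418 × 1 = 22.53 kips.
n ≥ 121 / 22.53 = 5.37 → use 6 bolts.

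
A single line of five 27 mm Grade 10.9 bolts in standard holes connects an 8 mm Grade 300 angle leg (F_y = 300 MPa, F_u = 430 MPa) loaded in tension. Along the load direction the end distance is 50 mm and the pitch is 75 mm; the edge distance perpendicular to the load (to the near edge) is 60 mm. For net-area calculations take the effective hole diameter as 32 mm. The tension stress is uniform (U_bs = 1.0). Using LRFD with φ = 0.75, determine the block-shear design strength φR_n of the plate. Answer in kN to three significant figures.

Shear plane L_v = 50 + 4·75 = 350 mm; A_gv = 350 × 8 = 2800 mm².
A_nv = (350 − 4.5·32) × 8 = 1648 mm².
A_nt = (60 − 0.5·32) × 8 = 352 mm².
0.6 F_u A_nv = 425.2 kN; 0.6 F_y A_gv = 504 kN → shear rupture governs the shear term.
R_n = 425.2 + 1.0 × 430 × 352 / 1000 = 576.5 kN.
Design strength φR_n = 0.75 × 576.5 = 432 kN.

432 kN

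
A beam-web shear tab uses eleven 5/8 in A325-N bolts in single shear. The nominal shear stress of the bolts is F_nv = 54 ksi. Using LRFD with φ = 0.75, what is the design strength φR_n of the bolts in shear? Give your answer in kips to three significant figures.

A_b = π × 0.625² / 4 = 0.3068 in².
R_n = F_nv · A_b · n · n_s = 54 × 0.3068 × 11 × 1 = 182.2 kips.
Design strength φR_n = 0.75 × 182.2 = 137 kips.

137 kips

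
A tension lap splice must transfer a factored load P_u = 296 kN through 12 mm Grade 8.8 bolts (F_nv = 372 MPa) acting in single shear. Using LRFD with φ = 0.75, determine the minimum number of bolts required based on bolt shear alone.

A_b = π·12²/4 = 113.1 mm².
Per-bolt design strength φR_n = 0.75 × 372 × 113.1 × 1 / 1000 = 31.55 kN.
n ≥ 296 / 31.55 = 9.381 → use 10 bolts.

10 bolts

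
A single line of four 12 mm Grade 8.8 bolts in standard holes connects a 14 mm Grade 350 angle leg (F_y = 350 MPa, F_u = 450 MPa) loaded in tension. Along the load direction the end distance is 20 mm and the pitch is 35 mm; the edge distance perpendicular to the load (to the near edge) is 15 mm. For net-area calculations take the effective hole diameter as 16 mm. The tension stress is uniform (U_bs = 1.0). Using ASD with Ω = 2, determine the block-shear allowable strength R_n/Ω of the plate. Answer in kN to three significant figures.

152 kN

Shear plane L_v = 20 + 3·35 = 125 mm; A_gv = 125 × 14 = 1750 mm².
A_nv = (125 − 3.5·16) × 14 = 966 mm².
A_nt = (15 − 0.5·16) × 14 = 98 mm².
0.6 F_u A_nv = 260.8 kN; 0.6 F_y A_gv = 367.5 kN → shear rupture governs the shear term.
R_n = 260.8 + 1.0 × 450 × 98 / 1000 = 304.9 kN.
Allowable strength R_n/Ω = 304.9 / 2 = 152 kN.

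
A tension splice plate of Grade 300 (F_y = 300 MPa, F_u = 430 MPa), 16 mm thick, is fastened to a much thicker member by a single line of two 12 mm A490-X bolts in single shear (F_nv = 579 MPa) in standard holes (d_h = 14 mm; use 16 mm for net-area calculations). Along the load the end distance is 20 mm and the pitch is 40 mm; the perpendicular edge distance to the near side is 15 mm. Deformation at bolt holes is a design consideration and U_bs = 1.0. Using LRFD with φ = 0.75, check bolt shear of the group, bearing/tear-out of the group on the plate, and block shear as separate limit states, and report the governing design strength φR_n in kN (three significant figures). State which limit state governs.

Bolt shear: A_b = π·12²/4 = 113.1 mm²; R_n = 579 × 113.1 × 2 × 1 / 1000 = 131 kN → 0.75 × 131 = 98.2 kN.
Bearing: edge l_c = 13, r_n = 107.3 kN; interior l_c = 26, r_n = 198.1 kN; R_n = 107.3 + 1·198.1 = 305.5 kN → 229 kN.
Block shear: A_gv = 960, A_nv = 576, A_nt = 112 mm²; R_n = min(0.6F_uA_nv, 0.6F_yA_gv) + U_bs·F_u·A_nt = 196.8 kN → 148 kN.
Bolt shear governs: 98.2 kN.

98.2 kN (bolt shear governs)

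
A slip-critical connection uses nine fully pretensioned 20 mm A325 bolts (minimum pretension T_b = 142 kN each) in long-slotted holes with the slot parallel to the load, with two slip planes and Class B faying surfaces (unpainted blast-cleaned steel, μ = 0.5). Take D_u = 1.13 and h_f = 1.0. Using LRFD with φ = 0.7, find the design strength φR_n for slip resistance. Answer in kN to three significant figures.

R_n = μ · D_u · h_f · T_b · n_s · n_b = 0.5 × 1.13 × 1.0 × 142 × 2 × 9 = 1444 kN.
Design strength φR_n = 0.7 × 1444 = 1010 kN.

1010 kN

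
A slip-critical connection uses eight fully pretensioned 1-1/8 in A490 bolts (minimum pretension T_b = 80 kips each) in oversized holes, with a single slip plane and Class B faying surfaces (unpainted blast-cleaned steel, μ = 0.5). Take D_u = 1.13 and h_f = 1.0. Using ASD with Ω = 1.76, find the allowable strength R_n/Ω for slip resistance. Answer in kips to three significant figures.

205 kips

R_n = μ · D_u · h_f · T_b · n_s · n_b = 0.5 × 1.13 × 1.0 × 80 × 1 × 8 = 361.6 kips.
Allowable strength R_n/Ω = 361.6 / 1.76 = 205 kips.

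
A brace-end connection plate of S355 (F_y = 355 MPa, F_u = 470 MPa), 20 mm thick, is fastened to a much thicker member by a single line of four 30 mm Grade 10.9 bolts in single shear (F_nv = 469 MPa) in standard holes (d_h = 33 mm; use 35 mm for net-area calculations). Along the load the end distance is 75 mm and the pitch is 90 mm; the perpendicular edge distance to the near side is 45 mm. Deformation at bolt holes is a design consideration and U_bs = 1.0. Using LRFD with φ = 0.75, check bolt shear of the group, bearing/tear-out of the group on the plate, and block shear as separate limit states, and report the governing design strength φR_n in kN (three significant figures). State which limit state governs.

995 kN (bolt shear governs)

Bolt shear: A_b = π·30²/4 = 706.9 mm²; R_n = 469 × 706.9 × 4 × 1 / 1000 = 1326 kN → 0.75 × 1326 = 995 kN.
Bearing: edge l_c = 58.5, r_n = 659.9 kN; interior l_c = 57, r_n = 643 kN; R_n = 659.9 + 3·643 = 2589 kN → 1940 kN.
Block shear: A_gv = 6900, A_nv = 4450, A_nt = 550 mm²; R_n = min(0.6F_uA_nv, 0.6F_yA_gv) + U_bs·F_u·A_nt = 1513 kN → 1140 kN.
Bolt shear governs: 995 kN.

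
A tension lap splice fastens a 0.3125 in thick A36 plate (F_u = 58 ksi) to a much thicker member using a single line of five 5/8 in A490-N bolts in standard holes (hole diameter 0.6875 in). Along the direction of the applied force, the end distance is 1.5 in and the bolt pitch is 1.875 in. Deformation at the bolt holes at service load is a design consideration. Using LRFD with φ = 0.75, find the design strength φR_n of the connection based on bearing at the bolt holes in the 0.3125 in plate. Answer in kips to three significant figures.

Per bolt r_n = 1.2 l_c t F_u ≤ 2.4 d t F_u; upper limit = 2.4 × 0.625 × 0.3125 × 58 = 27.19 kips.
Edge bolt: l_c = 1.5 − 0.6875/2 = 1.156 in → 1.2 × 1.156 × 0.3125 × 58 = 25.15 → r_n = 25.15 kips.
Interior bolts: l_c = 1.875 − 0.6875 = 1.188 in → 1.2 × 1.188 × 0.3125 × 58 = 25.83 → r_n = 25.83 kips.
R_n = 1 × 25.15 + 4 × 25.83 = 128.5 kips.
Design strength φR_n = 0.75 × 128.5 = 96.3 kips.

96.3 kips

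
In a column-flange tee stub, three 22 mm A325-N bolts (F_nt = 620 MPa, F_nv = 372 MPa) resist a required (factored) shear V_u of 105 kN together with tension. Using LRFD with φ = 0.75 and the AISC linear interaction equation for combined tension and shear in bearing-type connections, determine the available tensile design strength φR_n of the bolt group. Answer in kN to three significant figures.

514 kN

A_b = π·22²/4 = 380.1 mm²; f_rv = 105 × 1000 / (3 × 380.1) = 92.07 MPa.
F'_nt = 1.3 F_nt − (F_nt / φF_nv) f_rv = 1.3·620 − (620/(0.75·372))·92.07 = 601.4 MPa, capped at F_nt → F'_nt = 601.4 MPa.
R_n = F'_nt · A_b · n = 601.4 × 380.1 × 3 / 1000 = 685.8 kN.
Design strength φR_n = 0.75 × 685.8 = 514 kN.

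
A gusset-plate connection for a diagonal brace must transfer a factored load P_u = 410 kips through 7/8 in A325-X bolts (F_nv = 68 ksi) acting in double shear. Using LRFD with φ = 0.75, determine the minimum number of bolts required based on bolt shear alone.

7 bolts

A_b = π·0.875²/4 = 0.6013 in².
Per-bolt design strength φR_n = 0.75 × 68 × 0.6013 × 2 = 61.33 kips.
n ≥ 410 / 61.33 = 6.685 → use 7 bolts.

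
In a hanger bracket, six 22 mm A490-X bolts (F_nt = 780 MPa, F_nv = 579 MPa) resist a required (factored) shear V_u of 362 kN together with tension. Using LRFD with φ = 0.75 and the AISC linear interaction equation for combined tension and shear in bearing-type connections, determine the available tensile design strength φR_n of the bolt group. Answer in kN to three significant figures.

A_b = π·22²/4 = 380.1 mm²; f_rv = 362 × 1000 / (6 × 380.1) = 158.7 MPa.
F'_nt = 1.3 F_nt − (F_nt / φF_nv) f_rv = 1.3·780 − (780/(0.75·579))·158.7 = 728.9 MPa, capped at F_nt → F'_nt = 728.9 MPa.
R_n = F'_nt · A_b · n = 728.9 × 380.1 × 6 / 1000 = 1663 kN.
Design strength φR_n = 0.75 × 1663 = 1250 kN.

1250 kN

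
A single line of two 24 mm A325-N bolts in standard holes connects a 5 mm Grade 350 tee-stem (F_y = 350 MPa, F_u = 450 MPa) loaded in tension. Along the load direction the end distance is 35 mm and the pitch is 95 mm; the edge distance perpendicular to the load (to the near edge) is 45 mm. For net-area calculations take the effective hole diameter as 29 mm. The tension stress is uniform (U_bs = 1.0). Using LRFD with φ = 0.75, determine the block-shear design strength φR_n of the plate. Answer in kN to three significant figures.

Shear plane L_v = 35 + 1·95 = 130 mm; A_gv = 130 × 5 = 650 mm².
A_nv = (130 − 1.5·29) × 5 = 432.5 mm².
A_nt = (45 − 0.5·29) × 5 = 152.5 mm².
0.6 F_u A_nv = 116.8 kN; 0.6 F_y A_gv = 136.5 kN → shear rupture governs the shear term.
R_n = 116.8 + 1.0 × 450 × 152.5 / 1000 = 185.4 kN.
Design strength φR_n = 0.75 × 185.4 = 139 kN.

139 kN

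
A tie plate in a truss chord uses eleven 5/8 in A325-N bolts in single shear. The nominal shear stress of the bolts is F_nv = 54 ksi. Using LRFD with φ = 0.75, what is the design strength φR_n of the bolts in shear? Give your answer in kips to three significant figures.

A_b = π × 0.625² / 4 = 0.3068 in².
R_n = F_nv · A_b · n · n_s = 54 × 0.3068 × 11 × 1 = 182.2 kips.
Design strength φR_n = 0.75 × 182.2 = 137 kips.

137 kips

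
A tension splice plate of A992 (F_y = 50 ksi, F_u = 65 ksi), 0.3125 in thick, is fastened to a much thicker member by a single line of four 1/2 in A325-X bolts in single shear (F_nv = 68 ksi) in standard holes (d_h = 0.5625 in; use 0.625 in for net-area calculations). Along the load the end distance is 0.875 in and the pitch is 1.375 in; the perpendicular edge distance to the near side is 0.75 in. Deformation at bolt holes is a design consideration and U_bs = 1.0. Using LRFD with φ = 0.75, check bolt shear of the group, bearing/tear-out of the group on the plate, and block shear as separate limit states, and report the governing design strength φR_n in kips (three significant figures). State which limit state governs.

32.4 kips (block shear governs)

Bolt shear: A_b = π·0.5²/4 = 0.1963 in²; R_n = 68 × 0.1963 × 4 × 1 = 53.41 kips → 0.75 × 53.41 = 40.1 kips.
Bearing: edge l_c = 0.5938, r_n = 14.47 kips; interior l_c = 0.8125, r_n = 19.8 kips; R_n = 14.47 + 3·19.8 = 73.89 kips → 55.4 kips.
Block shear: A_gv = 1.562, A_nv = 0.8789, A_nt = 0.1367 in²; R_n = min(0.6F_uA_nv, 0.6F_yA_gv) + U_bs·F_u·A_nt = 43.16 kips → 32.4 kips.
Block shear governs: 32.4 kips.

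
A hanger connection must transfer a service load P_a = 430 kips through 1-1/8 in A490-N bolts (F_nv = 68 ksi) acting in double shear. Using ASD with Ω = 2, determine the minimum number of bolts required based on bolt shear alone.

A_b = π·1.125²/4 = 0.994 in².
Per-bolt allowable strength R_n/Ω = 68 × 0.994 × 2 / 2 = 67.59 kips.
n ≥ 430 / 67.59 = 6.362 → use 7 bolts.

7 bolts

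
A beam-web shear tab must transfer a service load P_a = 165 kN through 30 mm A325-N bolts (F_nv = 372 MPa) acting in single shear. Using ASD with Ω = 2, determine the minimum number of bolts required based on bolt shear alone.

A_b = π·30²/4 = 706.9 mm².
Per-bolt allowable strength R_n/Ω = 372 × 706.9 × 1 / 1000 / 2 = 131.5 kN.
n ≥ 165 / 131.5 = 1.255 → use 2 bolts.

2 bolts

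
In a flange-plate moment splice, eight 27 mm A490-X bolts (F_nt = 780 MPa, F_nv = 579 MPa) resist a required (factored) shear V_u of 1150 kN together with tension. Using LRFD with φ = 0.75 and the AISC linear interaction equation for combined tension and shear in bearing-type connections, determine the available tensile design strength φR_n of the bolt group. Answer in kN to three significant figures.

1930 kN

A_b = π·27²/4 = 572.6 mm²; f_rv = 1150 × 1000 / (8 × 572.6) = 251.1 MPa.
F'_nt = 1.3 F_nt − (F_nt / φF_nv) f_rv = 1.3·780 − (780/(0.75·579))·251.1 = 563 MPa, capped at F_nt → F'_nt = 563 MPa.
R_n = F'_nt · A_b · n = 563 × 572.6 × 8 / 1000 = 2579 kN.
Design strength φR_n = 0.75 × 2579 = 1930 kN.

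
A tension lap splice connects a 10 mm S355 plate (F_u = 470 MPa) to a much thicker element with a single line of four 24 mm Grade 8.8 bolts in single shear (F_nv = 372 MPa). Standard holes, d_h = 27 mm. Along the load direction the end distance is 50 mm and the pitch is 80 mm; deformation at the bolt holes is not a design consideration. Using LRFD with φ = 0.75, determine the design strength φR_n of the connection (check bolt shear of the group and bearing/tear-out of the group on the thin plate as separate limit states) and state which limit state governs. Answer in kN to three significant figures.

Bolt shear: A_b = π·24²/4 = 452.4 mm²; R_n = 372 × 452.4 × 4 × 1 / 1000 = 673.2 kN → 0.75 × 673.2 = 505 kN.
Bearing (1.5 l_c t F_u ≤ 3.0 d t F_u): upper limit = 3.0·24·10·470 / 1000 = 338.4 kN.
  Edge l_c = 50 − 27/2 = 36.5 → r_n = 257.3 kN; interior l_c = 80 − 27 = 53 → r_n = 338.4 kN.
  R_n,bearing = 1·257.3 + 3·338.4 = 1273 kN → 0.75 × 1273 = 954 kN.
Bolt shear governs: 505 kN.

505 kN (bolt shear governs)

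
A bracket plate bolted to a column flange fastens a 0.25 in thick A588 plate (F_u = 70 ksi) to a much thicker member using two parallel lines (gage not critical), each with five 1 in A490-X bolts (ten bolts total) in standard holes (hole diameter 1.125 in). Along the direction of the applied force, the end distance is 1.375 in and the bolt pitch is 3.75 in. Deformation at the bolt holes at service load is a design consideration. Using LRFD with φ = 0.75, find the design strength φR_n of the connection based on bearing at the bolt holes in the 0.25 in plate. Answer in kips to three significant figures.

278 kips

Per bolt r_n = 1.2 l_c t F_u ≤ 2.4 d t F_u; upper limit = 2.4 × 1 × 0.25 × 70 = 42 kips.
Edge bolt: l_c = 1.375 − 1.125/2 = 0.8125 in → 1.2 × 0.8125 × 0.25 × 70 = 17.06 → r_n = 17.06 kips.
Interior bolts: l_c = 3.75 − 1.125 = 2.625 in → 1.2 × 2.625 × 0.25 × 70 = 55.12 → r_n = 42 kips.
R_n = 2 × 17.06 + 8 × 42 = 370.1 kips.
Design strength φR_n = 0.75 × 370.1 = 278 kips.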